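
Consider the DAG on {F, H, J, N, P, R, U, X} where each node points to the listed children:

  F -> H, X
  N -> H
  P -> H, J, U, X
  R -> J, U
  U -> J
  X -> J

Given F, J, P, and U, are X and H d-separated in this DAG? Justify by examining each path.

Yes

5 paths connect X and H; each must be blocked for d-separation to hold:
  1. X ← F → H — F:fork[blocks] ⇒ blocked
  2. X ← P → H — P:fork[blocks] ⇒ blocked
  3. X → J ← R → U ← P → H — J:collider[open]; R:fork[open]; U:collider[open]; P:fork[blocks] ⇒ blocked
  4. X → J ← P → H — J:collider[open]; P:fork[blocks] ⇒ blocked
  5. X → J ← U ← P → H — J:collider[open]; U:chain[blocks]; P:fork[blocks] ⇒ blocked
Every path is blocked, so X and H are d-separated given {F, J, P, U}.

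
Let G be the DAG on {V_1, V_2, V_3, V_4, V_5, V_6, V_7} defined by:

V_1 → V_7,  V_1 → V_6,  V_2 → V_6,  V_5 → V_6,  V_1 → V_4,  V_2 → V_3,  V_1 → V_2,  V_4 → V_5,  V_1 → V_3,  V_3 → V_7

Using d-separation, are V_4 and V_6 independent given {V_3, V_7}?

No

We examine all 5 paths between V_4 and V_6:
Path 1: V_4 ← V_1 → V_2 → V_6
  V_1 is a fork and V_1 is not conditioned on; V_2 is a chain and V_2 is not conditioned on — no node blocks this path, so it is active.
Path 2: V_4 ← V_1 → V_3 ← V_2 → V_6
  V_1 is a fork and V_1 is not conditioned on; V_3 is a collider and V_3 is conditioned on, which opens it; V_2 is a fork and V_2 is not conditioned on — no node blocks this path, so it is active.
Path 3: V_4 ← V_1 → V_7 ← V_3 ← V_2 → V_6
  V_3 is a chain here and V_3 is conditioned on, so the path is blocked at V_3.
Path 4: V_4 ← V_1 → V_6
  V_1 is a fork and V_1 is not conditioned on — no node blocks this path, so it is active.
Path 5: V_4 → V_5 → V_6
  V_5 is a chain and V_5 is not conditioned on — no node blocks this path, so it is active.
Because an active path exists, V_4 and V_6 are not d-separated.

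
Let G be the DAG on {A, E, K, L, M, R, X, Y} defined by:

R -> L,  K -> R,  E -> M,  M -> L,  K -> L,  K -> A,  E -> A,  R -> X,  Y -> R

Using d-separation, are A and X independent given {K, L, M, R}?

4 paths connect A and X; each must be blocked for d-separation to hold:
Path 1: A ← K → L ← R → X
  K is a fork here and K is conditioned on, so the path is blocked at K.
Path 2: A ← K → R → X
  K is a fork here and K is conditioned on, so the path is blocked at K.
Path 3: A ← E → M → L ← K → R → X
  M is a chain here and M is conditioned on, so the path is blocked at M.
Path 4: A ← E → M → L ← R → X
  M is a chain here and M is conditioned on, so the path is blocked at M.
Every path is blocked, so A and X are d-separated given {K, L, M, R}.

Yes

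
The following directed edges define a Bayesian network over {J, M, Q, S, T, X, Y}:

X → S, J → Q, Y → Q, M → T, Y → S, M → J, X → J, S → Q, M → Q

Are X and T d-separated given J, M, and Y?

Yes — X and T are d-separated given {J, M, Y}.

We examine all 6 paths between X and T:
  1. X → S ← Y → Q ← M → T — S:collider[blocks]; Y:fork[blocks]; Q:collider[blocks]; M:fork[blocks] ⇒ blocked
  2. X → S ← Y → Q ← J ← M → T — S:collider[blocks]; Y:fork[blocks]; Q:collider[blocks]; J:chain[blocks]; M:fork[blocks] ⇒ blocked
  3. X → S → Q ← M → T — S:chain[open]; Q:collider[blocks]; M:fork[blocks] ⇒ blocked
  4. X → S → Q ← J ← M → T — S:chain[open]; Q:collider[blocks]; J:chain[blocks]; M:fork[blocks] ⇒ blocked
  5. X → J ← M → T — J:collider[open]; M:fork[blocks] ⇒ blocked
  6. X → J → Q ← M → T — J:chain[blocks]; Q:collider[blocks]; M:fork[blocks] ⇒ blocked
Every path is blocked, so X and T are d-separated given {J, M, Y}.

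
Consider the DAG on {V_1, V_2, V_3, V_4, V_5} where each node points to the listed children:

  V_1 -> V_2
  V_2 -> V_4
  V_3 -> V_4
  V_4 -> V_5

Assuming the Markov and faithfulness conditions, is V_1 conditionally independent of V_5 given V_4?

Yes

The only undirected path from V_1 to V_5 is:
Path 1: V_1 → V_2 → V_4 → V_5
  V_4 is a chain here and V_4 is conditioned on, so the path is blocked at V_4.
All paths are blocked; V_1 ⊥ V_5 | {V_4} holds.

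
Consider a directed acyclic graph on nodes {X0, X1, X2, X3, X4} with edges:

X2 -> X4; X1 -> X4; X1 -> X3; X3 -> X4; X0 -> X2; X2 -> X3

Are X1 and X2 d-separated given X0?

Yes — X1 and X2 are d-separated given {X0}.

There are 4 undirected paths between X1 and X2; checking each against the conditioning set {X0}:
Path 1: X1 → X3 → X4 ← X2
  X4 is a collider here and neither X4 nor any of its descendants is conditioned on, so the collider stays closed — the path is blocked at X4.
Path 2: X1 → X3 ← X2
  X3 is a collider here and neither X3 nor any of its descendants is conditioned on, so the collider stays closed — the path is blocked at X3.
Path 3: X1 → X4 ← X3 ← X2
  X4 is a collider here and neither X4 nor any of its descendants is conditioned on, so the collider stays closed — the path is blocked at X4.
Path 4: X1 → X4 ← X2
  X4 is a collider here and neither X4 nor any of its descendants is conditioned on, so the collider stays closed — the path is blocked at X4.
All paths are blocked; X1 ⊥ X2 | {X0} holds.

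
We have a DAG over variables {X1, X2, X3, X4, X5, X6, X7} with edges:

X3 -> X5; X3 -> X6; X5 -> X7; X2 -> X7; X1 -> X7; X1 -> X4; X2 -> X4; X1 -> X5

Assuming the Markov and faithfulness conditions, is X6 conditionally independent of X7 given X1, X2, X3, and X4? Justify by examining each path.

We examine all 3 paths between X6 and X7:
Path 1: X6 ← X3 → X5 ← X1 → X4 ← X2 → X7
  X3 is a fork here and X3 is conditioned on, so the path is blocked at X3.
Path 2: X6 ← X3 → X5 ← X1 → X7
  X3 is a fork here and X3 is conditioned on, so the path is blocked at X3.
Path 3: X6 ← X3 → X5 → X7
  X3 is a fork here and X3 is conditioned on, so the path is blocked at X3.
All paths are blocked; X6 ⊥ X7 | {X1, X2, X3, X4} holds.

Yes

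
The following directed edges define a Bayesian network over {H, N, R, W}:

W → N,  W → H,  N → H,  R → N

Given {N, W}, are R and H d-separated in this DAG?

Yes

We examine all 2 paths between R and H:
Path 1: R → N ← W → H
  W is a fork here and W is conditioned on, so the path is blocked at W.
Path 2: R → N → H
  N is a chain here and N is conditioned on, so the path is blocked at N.
Since every path is blocked, d-separation holds.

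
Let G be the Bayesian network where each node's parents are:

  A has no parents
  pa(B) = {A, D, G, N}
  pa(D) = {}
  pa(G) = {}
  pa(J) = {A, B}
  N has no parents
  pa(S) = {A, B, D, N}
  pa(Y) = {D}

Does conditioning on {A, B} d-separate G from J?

Enumerating the 5 paths from G to J and testing each for blocking by {A, B}:
Path 1: G → B ← N → S ← A → J
  S is a collider here and neither S nor any of its descendants is conditioned on, so the collider stays closed — the path is blocked at S.
Path 2: G → B ← A → J
  A is a fork here and A is conditioned on, so the path is blocked at A.
Path 3: G → B → S ← A → J
  B is a chain here and B is conditioned on, so the path is blocked at B.
Path 4: G → B ← D → S ← A → J
  S is a collider here and neither S nor any of its descendants is conditioned on, so the collider stays closed — the path is blocked at S.
Path 5: G → B → J
  B is a chain here and B is conditioned on, so the path is blocked at B.
Since every path is blocked, d-separation holds.

Yes — G and J are d-separated given {A, B}.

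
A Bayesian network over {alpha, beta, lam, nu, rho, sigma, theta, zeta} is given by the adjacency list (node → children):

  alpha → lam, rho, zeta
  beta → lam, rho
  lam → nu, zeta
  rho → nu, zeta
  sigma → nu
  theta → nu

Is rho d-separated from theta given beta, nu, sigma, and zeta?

No

6 paths connect rho and theta; each must be blocked for d-separation to hold:
Path 1: rho ← beta → lam → nu ← theta
  beta is a fork here and beta is conditioned on, so the path is blocked at beta.
Path 2: rho → nu ← theta
  nu is a collider and nu is conditioned on, which opens it — no node blocks this path, so it is active.
Path 3: rho → zeta ← alpha → lam → nu ← theta
  zeta is a collider and zeta is conditioned on, which opens it; alpha is a fork and alpha is not conditioned on; lam is a chain and lam is not conditioned on; nu is a collider and nu is conditioned on, which opens it — no node blocks this path, so it is active.
Path 4: rho → zeta ← lam → nu ← theta
  zeta is a collider and zeta is conditioned on, which opens it; lam is a fork and lam is not conditioned on; nu is a collider and nu is conditioned on, which opens it — no node blocks this path, so it is active.
Path 5: rho ← alpha → zeta ← lam → nu ← theta
  alpha is a fork and alpha is not conditioned on; zeta is a collider and zeta is conditioned on, which opens it; lam is a fork and lam is not conditioned on; nu is a collider and nu is conditioned on, which opens it — no node blocks this path, so it is active.
Path 6: rho ← alpha → lam → nu ← theta
  alpha is a fork and alpha is not conditioned on; lam is a chain and lam is not conditioned on; nu is a collider and nu is conditioned on, which opens it — no node blocks this path, so it is active.
Because an active path exists, rho and theta are not d-separated.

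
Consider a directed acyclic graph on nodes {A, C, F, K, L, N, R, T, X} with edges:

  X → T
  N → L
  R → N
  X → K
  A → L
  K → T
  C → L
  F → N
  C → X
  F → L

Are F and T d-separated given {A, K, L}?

No

We examine all 4 paths between F and T:
  1. F → L ← C → X → K → T — L:collider[open]; C:fork[open]; X:chain[open]; K:chain[blocks] ⇒ blocked
  2. F → L ← C → X → T — L:collider[open]; C:fork[open]; X:chain[open] ⇒ active
  3. F → N → L ← C → X → K → T — N:chain[open]; L:collider[open]; C:fork[open]; X:chain[open]; K:chain[blocks] ⇒ blocked
  4. F → N → L ← C → X → T — N:chain[open]; L:collider[open]; C:fork[open]; X:chain[open] ⇒ active
Since the path F → L ← C → X → T is active, F and T are not d-separated given {A, K, L}.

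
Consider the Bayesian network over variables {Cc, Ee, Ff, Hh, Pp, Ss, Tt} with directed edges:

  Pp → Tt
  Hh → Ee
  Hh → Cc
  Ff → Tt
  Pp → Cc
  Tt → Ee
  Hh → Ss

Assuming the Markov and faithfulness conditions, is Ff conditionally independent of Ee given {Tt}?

Yes

We examine all 2 paths between Ff and Ee:
Path 1: Ff → Tt → Ee
  Tt is a chain here and Tt is conditioned on, so the path is blocked at Tt.
Path 2: Ff → Tt ← Pp → Cc ← Hh → Ee
  Cc is a collider here and neither Cc nor any of its descendants is conditioned on, so the collider stays closed — the path is blocked at Cc.
Since every path is blocked, d-separation holds.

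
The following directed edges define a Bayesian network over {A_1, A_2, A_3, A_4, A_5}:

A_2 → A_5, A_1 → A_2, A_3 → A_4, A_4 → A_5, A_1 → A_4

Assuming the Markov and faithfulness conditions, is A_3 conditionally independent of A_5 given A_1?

2 paths connect A_3 and A_5; each must be blocked for d-separation to hold:
  1. A_3 → A_4 → A_5 — A_4:chain[open] ⇒ active
  2. A_3 → A_4 ← A_1 → A_2 → A_5 — A_4:collider[blocks]; A_1:fork[blocks]; A_2:chain[open] ⇒ blocked
Because an active path exists, A_3 and A_5 are not d-separated.

No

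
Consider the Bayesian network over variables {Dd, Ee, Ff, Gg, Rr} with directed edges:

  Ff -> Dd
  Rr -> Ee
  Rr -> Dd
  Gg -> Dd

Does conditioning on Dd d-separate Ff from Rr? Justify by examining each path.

There is one path between Ff and Rr:
Path 1: Ff → Dd ← Rr
  Dd is a collider and Dd is conditioned on, which opens it — no node blocks this path, so it is active.
Since the path Ff → Dd ← Rr is active, Ff and Rr are not d-separated given {Dd}.

No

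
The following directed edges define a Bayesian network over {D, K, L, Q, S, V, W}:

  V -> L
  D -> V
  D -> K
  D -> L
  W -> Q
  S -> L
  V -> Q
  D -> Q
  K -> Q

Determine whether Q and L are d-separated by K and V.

6 paths connect Q and L; each must be blocked for d-separation to hold:
Path 1: Q ← V → L
  V is a fork here and V is conditioned on, so the path is blocked at V.
Path 2: Q ← V ← D → L
  V is a chain here and V is conditioned on, so the path is blocked at V.
Path 3: Q ← D → V → L
  V is a chain here and V is conditioned on, so the path is blocked at V.
Path 4: Q ← D → L
  D is a fork and D is not conditioned on — no node blocks this path, so it is active.
Path 5: Q ← K ← D → V → L
  K is a chain here and K is conditioned on, so the path is blocked at K.
Path 6: Q ← K ← D → L
  K is a chain here and K is conditioned on, so the path is blocked at K.
Because an active path exists, Q and L are not d-separated.

No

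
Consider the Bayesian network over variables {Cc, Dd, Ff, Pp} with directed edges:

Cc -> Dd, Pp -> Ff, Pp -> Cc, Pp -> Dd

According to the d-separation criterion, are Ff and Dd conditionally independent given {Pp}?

Yes

We examine all 2 paths between Ff and Dd:
Path 1: Ff ← Pp → Dd
  Pp is a fork here and Pp is conditioned on, so the path is blocked at Pp.
Path 2: Ff ← Pp → Cc → Dd
  Pp is a fork here and Pp is conditioned on, so the path is blocked at Pp.
All paths are blocked; Ff ⊥ Dd | {Pp} holds.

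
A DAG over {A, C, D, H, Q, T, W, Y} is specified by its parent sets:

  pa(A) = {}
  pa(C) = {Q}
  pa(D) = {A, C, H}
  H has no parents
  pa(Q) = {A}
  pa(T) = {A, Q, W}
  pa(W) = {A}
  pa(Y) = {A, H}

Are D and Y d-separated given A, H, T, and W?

Yes

5 paths connect D and Y; each must be blocked for d-separation to hold:
  1. D ← C ← Q ← A → Y — C:chain[open]; Q:chain[open]; A:fork[blocks] ⇒ blocked
  2. D ← C ← Q → T ← W ← A → Y — C:chain[open]; Q:fork[open]; T:collider[open]; W:chain[blocks]; A:fork[blocks] ⇒ blocked
  3. D ← C ← Q → T ← A → Y — C:chain[open]; Q:fork[open]; T:collider[open]; A:fork[blocks] ⇒ blocked
  4. D ← H → Y — H:fork[blocks] ⇒ blocked
  5. D ← A → Y — A:fork[blocks] ⇒ blocked
Since every path is blocked, d-separation holds.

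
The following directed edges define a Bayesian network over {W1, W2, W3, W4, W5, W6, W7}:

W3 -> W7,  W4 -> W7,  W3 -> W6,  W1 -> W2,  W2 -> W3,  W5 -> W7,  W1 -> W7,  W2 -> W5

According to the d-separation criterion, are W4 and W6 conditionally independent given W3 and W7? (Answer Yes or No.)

Yes

Enumerating the 3 paths from W4 to W6 and testing each for blocking by {W3, W7}:
Path 1: W4 → W7 ← W1 → W2 → W3 → W6
  W3 is a chain here and W3 is conditioned on, so the path is blocked at W3.
Path 2: W4 → W7 ← W3 → W6
  W3 is a fork here and W3 is conditioned on, so the path is blocked at W3.
Path 3: W4 → W7 ← W5 ← W2 → W3 → W6
  W3 is a chain here and W3 is conditioned on, so the path is blocked at W3.
Every path is blocked, so W4 and W6 are d-separated given {W3, W7}.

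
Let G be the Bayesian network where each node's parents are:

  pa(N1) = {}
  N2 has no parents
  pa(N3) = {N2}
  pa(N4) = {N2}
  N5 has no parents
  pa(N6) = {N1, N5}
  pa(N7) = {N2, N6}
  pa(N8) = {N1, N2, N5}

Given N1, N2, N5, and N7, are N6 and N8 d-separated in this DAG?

Yes — N6 and N8 are d-separated given {N1, N2, N5, N7}.

Enumerating the 3 paths from N6 to N8 and testing each for blocking by {N1, N2, N5, N7}:
  1. N6 → N7 ← N2 → N8 — N7:collider[open]; N2:fork[blocks] ⇒ blocked
  2. N6 ← N5 → N8 — N5:fork[blocks] ⇒ blocked
  3. N6 ← N1 → N8 — N1:fork[blocks] ⇒ blocked
Every path is blocked, so N6 and N8 are d-separated given {N1, N2, N5, N7}.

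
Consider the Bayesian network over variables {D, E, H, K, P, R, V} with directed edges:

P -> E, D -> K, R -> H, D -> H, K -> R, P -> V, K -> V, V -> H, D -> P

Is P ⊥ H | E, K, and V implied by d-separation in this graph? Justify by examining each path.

Enumerating the 6 paths from P to H and testing each for blocking by {E, K, V}:
  1. P → V ← K → R → H — V:collider[open]; K:fork[blocks]; R:chain[open] ⇒ blocked
  2. P → V ← K ← D → H — V:collider[open]; K:chain[blocks]; D:fork[open] ⇒ blocked
  3. P → V → H — V:chain[blocks] ⇒ blocked
  4. P ← D → K → V → H — D:fork[open]; K:chain[blocks]; V:chain[blocks] ⇒ blocked
  5. P ← D → K → R → H — D:fork[open]; K:chain[blocks]; R:chain[open] ⇒ blocked
  6. P ← D → H — D:fork[open] ⇒ active
Since the path P ← D → H is active, P and H are not d-separated given {E, K, V}.

No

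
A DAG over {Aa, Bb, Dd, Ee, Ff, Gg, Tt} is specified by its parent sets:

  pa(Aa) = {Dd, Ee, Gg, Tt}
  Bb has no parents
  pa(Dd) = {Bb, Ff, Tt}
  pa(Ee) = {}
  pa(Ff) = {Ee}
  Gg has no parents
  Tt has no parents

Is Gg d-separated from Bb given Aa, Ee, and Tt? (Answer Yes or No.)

There are 3 undirected paths between Gg and Bb; checking each against the conditioning set {Aa, Ee, Tt}:
Path 1: Gg → Aa ← Dd ← Bb
  Aa is a collider and Aa is conditioned on, which opens it; Dd is a chain and Dd is not conditioned on — no node blocks this path, so it is active.
Path 2: Gg → Aa ← Tt → Dd ← Bb
  Tt is a fork here and Tt is conditioned on, so the path is blocked at Tt.
Path 3: Gg → Aa ← Ee → Ff → Dd ← Bb
  Ee is a fork here and Ee is conditioned on, so the path is blocked at Ee.
At least one path is unblocked, so d-separation fails.

No — Gg and Bb are not d-separated given {Aa, Ee, Tt}.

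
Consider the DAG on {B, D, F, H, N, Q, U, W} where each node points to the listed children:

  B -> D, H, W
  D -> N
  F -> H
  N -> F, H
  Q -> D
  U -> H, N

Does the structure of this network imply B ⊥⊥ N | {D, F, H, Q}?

No

4 paths connect B and N; each must be blocked for d-separation to hold:
Path 1: B → H ← N
  H is a collider and H is conditioned on, which opens it — no node blocks this path, so it is active.
Path 2: B → H ← F ← N
  F is a chain here and F is conditioned on, so the path is blocked at F.
Path 3: B → H ← U → N
  H is a collider and H is conditioned on, which opens it; U is a fork and U is not conditioned on — no node blocks this path, so it is active.
Path 4: B → D → N
  D is a chain here and D is conditioned on, so the path is blocked at D.
Since the path B → H ← N is active, B and N are not d-separated given {D, F, H, Q}.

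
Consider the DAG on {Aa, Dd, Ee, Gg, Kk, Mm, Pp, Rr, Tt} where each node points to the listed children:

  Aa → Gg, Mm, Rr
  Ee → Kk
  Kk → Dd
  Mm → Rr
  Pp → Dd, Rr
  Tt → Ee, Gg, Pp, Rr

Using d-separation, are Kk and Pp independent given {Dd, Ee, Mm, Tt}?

Enumerating the 5 paths from Kk to Pp and testing each for blocking by {Dd, Ee, Mm, Tt}:
  1. Kk → Dd ← Pp — Dd:collider[open] ⇒ active
  2. Kk ← Ee ← Tt → Gg ← Aa → Mm → Rr ← Pp — Ee:chain[blocks]; Tt:fork[blocks]; Gg:collider[blocks]; Aa:fork[open]; Mm:chain[blocks]; Rr:collider[blocks] ⇒ blocked
  3. Kk ← Ee ← Tt → Gg ← Aa → Rr ← Pp — Ee:chain[blocks]; Tt:fork[blocks]; Gg:collider[blocks]; Aa:fork[open]; Rr:collider[blocks] ⇒ blocked
  4. Kk ← Ee ← Tt → Pp — Ee:chain[blocks]; Tt:fork[blocks] ⇒ blocked
  5. Kk ← Ee ← Tt → Rr ← Pp — Ee:chain[blocks]; Tt:fork[blocks]; Rr:collider[blocks] ⇒ blocked
Since the path Kk → Dd ← Pp is active, Kk and Pp are not d-separated given {Dd, Ee, Mm, Tt}.

No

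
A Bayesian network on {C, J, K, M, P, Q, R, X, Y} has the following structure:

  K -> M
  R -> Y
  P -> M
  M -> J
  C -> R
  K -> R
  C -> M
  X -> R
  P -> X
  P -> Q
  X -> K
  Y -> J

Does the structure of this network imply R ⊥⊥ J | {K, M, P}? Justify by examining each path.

There are 6 undirected paths between R and J; checking each against the conditioning set {K, M, P}:
Path 1: R ← C → M → J
  M is a chain here and M is conditioned on, so the path is blocked at M.
Path 2: R ← X ← P → M → J
  P is a fork here and P is conditioned on, so the path is blocked at P.
Path 3: R ← X → K → M → J
  K is a chain here and K is conditioned on, so the path is blocked at K.
Path 4: R → Y → J
  Y is a chain and Y is not conditioned on — no node blocks this path, so it is active.
Path 5: R ← K → M → J
  K is a fork here and K is conditioned on, so the path is blocked at K.
Path 6: R ← K ← X ← P → M → J
  K is a chain here and K is conditioned on, so the path is blocked at K.
At least one path is unblocked, so d-separation fails.

No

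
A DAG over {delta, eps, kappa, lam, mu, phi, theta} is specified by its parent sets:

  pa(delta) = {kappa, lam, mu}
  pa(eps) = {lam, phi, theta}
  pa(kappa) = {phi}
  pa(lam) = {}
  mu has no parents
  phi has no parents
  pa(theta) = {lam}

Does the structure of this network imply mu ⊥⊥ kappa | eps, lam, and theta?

There are 3 undirected paths between mu and kappa; checking each against the conditioning set {eps, lam, theta}:
Path 1: mu → delta ← kappa
  delta is a collider here and neither delta nor any of its descendants is conditioned on, so the collider stays closed — the path is blocked at delta.
Path 2: mu → delta ← lam → eps ← phi → kappa
  delta is a collider here and neither delta nor any of its descendants is conditioned on, so the collider stays closed — the path is blocked at delta.
Path 3: mu → delta ← lam → theta → eps ← phi → kappa
  delta is a collider here and neither delta nor any of its descendants is conditioned on, so the collider stays closed — the path is blocked at delta.
Since every path is blocked, d-separation holds.

Yes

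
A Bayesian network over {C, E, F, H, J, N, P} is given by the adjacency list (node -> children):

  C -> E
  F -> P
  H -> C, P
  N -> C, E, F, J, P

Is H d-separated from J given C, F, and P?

We examine all 4 paths between H and J:
Path 1: H → P ← N → J
  P is a collider and P is conditioned on, which opens it; N is a fork and N is not conditioned on — no node blocks this path, so it is active.
Path 2: H → P ← F ← N → J
  F is a chain here and F is conditioned on, so the path is blocked at F.
Path 3: H → C → E ← N → J
  C is a chain here and C is conditioned on, so the path is blocked at C.
Path 4: H → C ← N → J
  C is a collider and C is conditioned on, which opens it; N is a fork and N is not conditioned on — no node blocks this path, so it is active.
Because an active path exists, H and J are not d-separated.

No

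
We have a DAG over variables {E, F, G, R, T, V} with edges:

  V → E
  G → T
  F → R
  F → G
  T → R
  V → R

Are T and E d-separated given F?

Yes

There are 2 undirected paths between T and E; checking each against the conditioning set {F}:
Path 1: T → R ← V → E
  R is a collider here and neither R nor any of its descendants is conditioned on, so the collider stays closed — the path is blocked at R.
Path 2: T ← G ← F → R ← V → E
  F is a fork here and F is conditioned on, so the path is blocked at F.
All paths are blocked; T ⊥ E | {F} holds.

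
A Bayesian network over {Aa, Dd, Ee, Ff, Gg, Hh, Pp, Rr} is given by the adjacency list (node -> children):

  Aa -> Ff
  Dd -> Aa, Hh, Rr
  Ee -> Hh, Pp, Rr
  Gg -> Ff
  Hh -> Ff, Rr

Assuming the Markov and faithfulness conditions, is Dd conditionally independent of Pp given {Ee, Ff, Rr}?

Yes

Enumerating the 6 paths from Dd to Pp and testing each for blocking by {Ee, Ff, Rr}:
Path 1: Dd → Rr ← Ee → Pp
  Ee is a fork here and Ee is conditioned on, so the path is blocked at Ee.
Path 2: Dd → Rr ← Hh ← Ee → Pp
  Ee is a fork here and Ee is conditioned on, so the path is blocked at Ee.
Path 3: Dd → Aa → Ff ← Hh ← Ee → Pp
  Ee is a fork here and Ee is conditioned on, so the path is blocked at Ee.
Path 4: Dd → Aa → Ff ← Hh → Rr ← Ee → Pp
  Ee is a fork here and Ee is conditioned on, so the path is blocked at Ee.
Path 5: Dd → Hh ← Ee → Pp
  Ee is a fork here and Ee is conditioned on, so the path is blocked at Ee.
Path 6: Dd → Hh → Rr ← Ee → Pp
  Ee is a fork here and Ee is conditioned on, so the path is blocked at Ee.
Since every path is blocked, d-separation holds.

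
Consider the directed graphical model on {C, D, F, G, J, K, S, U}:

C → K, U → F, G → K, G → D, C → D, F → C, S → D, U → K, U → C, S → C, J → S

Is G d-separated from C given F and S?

We examine all 5 paths between G and C:
Path 1: G → K ← U → F → C
  K is a collider here and neither K nor any of its descendants is conditioned on, so the collider stays closed — the path is blocked at K.
Path 2: G → K ← U → C
  K is a collider here and neither K nor any of its descendants is conditioned on, so the collider stays closed — the path is blocked at K.
Path 3: G → K ← C
  K is a collider here and neither K nor any of its descendants is conditioned on, so the collider stays closed — the path is blocked at K.
Path 4: G → D ← C
  D is a collider here and neither D nor any of its descendants is conditioned on, so the collider stays closed — the path is blocked at D.
Path 5: G → D ← S → C
  D is a collider here and neither D nor any of its descendants is conditioned on, so the collider stays closed — the path is blocked at D.
All paths are blocked; G ⊥ C | {F, S} holds.

Yes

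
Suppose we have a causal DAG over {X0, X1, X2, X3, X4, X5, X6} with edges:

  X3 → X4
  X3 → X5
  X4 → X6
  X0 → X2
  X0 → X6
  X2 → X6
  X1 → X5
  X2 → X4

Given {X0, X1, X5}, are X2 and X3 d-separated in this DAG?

Yes

We examine all 3 paths between X2 and X3:
Path 1: X2 ← X0 → X6 ← X4 ← X3
  X0 is a fork here and X0 is conditioned on, so the path is blocked at X0.
Path 2: X2 → X6 ← X4 ← X3
  X6 is a collider here and neither X6 nor any of its descendants is conditioned on, so the collider stays closed — the path is blocked at X6.
Path 3: X2 → X4 ← X3
  X4 is a collider here and neither X4 nor any of its descendants is conditioned on, so the collider stays closed — the path is blocked at X4.
Every path is blocked, so X2 and X3 are d-separated given {X0, X1, X5}.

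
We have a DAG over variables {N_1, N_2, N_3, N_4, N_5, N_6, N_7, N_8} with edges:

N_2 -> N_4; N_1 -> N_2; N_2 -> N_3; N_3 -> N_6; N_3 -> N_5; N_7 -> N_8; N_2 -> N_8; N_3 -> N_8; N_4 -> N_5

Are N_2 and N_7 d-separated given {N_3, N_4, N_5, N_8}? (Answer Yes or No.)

Enumerating the 3 paths from N_2 to N_7 and testing each for blocking by {N_3, N_4, N_5, N_8}:
Path 1: N_2 → N_8 ← N_7
  N_8 is a collider and N_8 is conditioned on, which opens it — no node blocks this path, so it is active.
Path 2: N_2 → N_3 → N_8 ← N_7
  N_3 is a chain here and N_3 is conditioned on, so the path is blocked at N_3.
Path 3: N_2 → N_4 → N_5 ← N_3 → N_8 ← N_7
  N_4 is a chain here and N_4 is conditioned on, so the path is blocked at N_4.
At least one path is unblocked, so d-separation fails.

No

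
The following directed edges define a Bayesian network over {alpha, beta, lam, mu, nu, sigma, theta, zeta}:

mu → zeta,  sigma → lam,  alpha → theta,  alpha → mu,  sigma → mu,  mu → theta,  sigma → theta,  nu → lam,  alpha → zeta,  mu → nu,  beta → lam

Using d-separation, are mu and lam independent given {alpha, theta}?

Enumerating the 5 paths from mu to lam and testing each for blocking by {alpha, theta}:
Path 1: mu → zeta ← alpha → theta ← sigma → lam
  zeta is a collider here and neither zeta nor any of its descendants is conditioned on, so the collider stays closed — the path is blocked at zeta.
Path 2: mu ← sigma → lam
  sigma is a fork and sigma is not conditioned on — no node blocks this path, so it is active.
Path 3: mu → theta ← sigma → lam
  theta is a collider and theta is conditioned on, which opens it; sigma is a fork and sigma is not conditioned on — no node blocks this path, so it is active.
Path 4: mu → nu → lam
  nu is a chain and nu is not conditioned on — no node blocks this path, so it is active.
Path 5: mu ← alpha → theta ← sigma → lam
  alpha is a fork here and alpha is conditioned on, so the path is blocked at alpha.
Since the path mu ← sigma → lam is active, mu and lam are not d-separated given {alpha, theta}.

No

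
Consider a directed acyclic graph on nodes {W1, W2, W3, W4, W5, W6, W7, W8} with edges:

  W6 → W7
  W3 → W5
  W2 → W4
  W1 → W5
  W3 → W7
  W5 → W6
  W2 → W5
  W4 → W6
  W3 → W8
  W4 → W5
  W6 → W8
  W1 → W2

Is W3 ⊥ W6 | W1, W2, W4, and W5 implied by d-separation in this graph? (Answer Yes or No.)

Yes

There are 6 undirected paths between W3 and W6; checking each against the conditioning set {W1, W2, W4, W5}:
  1. W3 → W7 ← W6 — W7:collider[blocks] ⇒ blocked
  2. W3 → W8 ← W6 — W8:collider[blocks] ⇒ blocked
  3. W3 → W5 ← W4 → W6 — W5:collider[open]; W4:fork[blocks] ⇒ blocked
  4. W3 → W5 ← W2 → W4 → W6 — W5:collider[open]; W2:fork[blocks]; W4:chain[blocks] ⇒ blocked
  5. W3 → W5 → W6 — W5:chain[blocks] ⇒ blocked
  6. W3 → W5 ← W1 → W2 → W4 → W6 — W5:collider[open]; W1:fork[blocks]; W2:chain[blocks]; W4:chain[blocks] ⇒ blocked
All paths are blocked; W3 ⊥ W6 | {W1, W2, W4, W5} holds.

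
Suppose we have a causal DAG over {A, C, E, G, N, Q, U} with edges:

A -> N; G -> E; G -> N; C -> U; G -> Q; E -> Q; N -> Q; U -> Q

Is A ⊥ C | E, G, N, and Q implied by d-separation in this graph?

Yes

We examine all 3 paths between A and C:
Path 1: A → N → Q ← U ← C
  N is a chain here and N is conditioned on, so the path is blocked at N.
Path 2: A → N ← G → Q ← U ← C
  G is a fork here and G is conditioned on, so the path is blocked at G.
Path 3: A → N ← G → E → Q ← U ← C
  G is a fork here and G is conditioned on, so the path is blocked at G.
Every path is blocked, so A and C are d-separated given {E, G, N, Q}.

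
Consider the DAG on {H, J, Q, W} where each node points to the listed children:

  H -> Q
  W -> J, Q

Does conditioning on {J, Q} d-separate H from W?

The only undirected path from H to W is:
Path 1: H → Q ← W
  Q is a collider and Q is conditioned on, which opens it — no node blocks this path, so it is active.
At least one path is unblocked, so d-separation fails.

No — H and W are not d-separated given {J, Q}.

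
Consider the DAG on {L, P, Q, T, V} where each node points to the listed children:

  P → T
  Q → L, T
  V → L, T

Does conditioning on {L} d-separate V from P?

There are 2 undirected paths between V and P; checking each against the conditioning set {L}:
Path 1: V → L ← Q → T ← P
  T is a collider here and neither T nor any of its descendants is conditioned on, so the collider stays closed — the path is blocked at T.
Path 2: V → T ← P
  T is a collider here and neither T nor any of its descendants is conditioned on, so the collider stays closed — the path is blocked at T.
All paths are blocked; V ⊥ P | {L} holds.

Yes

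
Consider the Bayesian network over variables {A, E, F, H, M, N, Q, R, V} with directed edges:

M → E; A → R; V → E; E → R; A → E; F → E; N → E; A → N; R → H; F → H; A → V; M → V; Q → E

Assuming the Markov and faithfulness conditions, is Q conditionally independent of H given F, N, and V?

We examine all 6 paths between Q and H:
  1. Q → E ← M → V ← A → R → H — E:collider[blocks]; M:fork[open]; V:collider[open]; A:fork[open]; R:chain[open] ⇒ blocked
  2. Q → E ← A → R → H — E:collider[blocks]; A:fork[open]; R:chain[open] ⇒ blocked
  3. Q → E ← V ← A → R → H — E:collider[blocks]; V:chain[blocks]; A:fork[open]; R:chain[open] ⇒ blocked
  4. Q → E ← N ← A → R → H — E:collider[blocks]; N:chain[blocks]; A:fork[open]; R:chain[open] ⇒ blocked
  5. Q → E → R → H — E:chain[open]; R:chain[open] ⇒ active
  6. Q → E ← F → H — E:collider[blocks]; F:fork[blocks] ⇒ blocked
Since the path Q → E → R → H is active, Q and H are not d-separated given {F, N, V}.

No — Q and H are not d-separated given {F, N, V}.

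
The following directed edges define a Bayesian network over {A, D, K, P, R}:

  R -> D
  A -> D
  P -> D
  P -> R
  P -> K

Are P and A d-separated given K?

Yes — P and A are d-separated given {K}.

Enumerating the 2 paths from P to A and testing each for blocking by {K}:
  1. P → R → D ← A — R:chain[open]; D:collider[blocks] ⇒ blocked
  2. P → D ← A — D:collider[blocks] ⇒ blocked
All paths are blocked; P ⊥ A | {K} holds.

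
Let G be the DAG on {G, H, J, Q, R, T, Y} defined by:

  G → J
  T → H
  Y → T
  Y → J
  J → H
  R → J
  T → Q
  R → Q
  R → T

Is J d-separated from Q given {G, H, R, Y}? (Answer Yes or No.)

6 paths connect J and Q; each must be blocked for d-separation to hold:
  1. J → H ← T ← R → Q — H:collider[open]; T:chain[open]; R:fork[blocks] ⇒ blocked
  2. J → H ← T → Q — H:collider[open]; T:fork[open] ⇒ active
  3. J ← R → Q — R:fork[blocks] ⇒ blocked
  4. J ← R → T → Q — R:fork[blocks]; T:chain[open] ⇒ blocked
  5. J ← Y → T ← R → Q — Y:fork[blocks]; T:collider[open]; R:fork[blocks] ⇒ blocked
  6. J ← Y → T → Q — Y:fork[blocks]; T:chain[open] ⇒ blocked
Since the path J → H ← T → Q is active, J and Q are not d-separated given {G, H, R, Y}.

No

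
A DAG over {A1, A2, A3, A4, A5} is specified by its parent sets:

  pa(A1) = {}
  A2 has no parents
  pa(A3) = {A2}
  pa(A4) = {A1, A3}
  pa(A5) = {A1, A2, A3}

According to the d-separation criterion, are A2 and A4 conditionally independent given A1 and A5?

Enumerating the 4 paths from A2 to A4 and testing each for blocking by {A1, A5}:
  1. A2 → A5 ← A3 → A4 — A5:collider[open]; A3:fork[open] ⇒ active
  2. A2 → A5 ← A1 → A4 — A5:collider[open]; A1:fork[blocks] ⇒ blocked
  3. A2 → A3 → A5 ← A1 → A4 — A3:chain[open]; A5:collider[open]; A1:fork[blocks] ⇒ blocked
  4. A2 → A3 → A4 — A3:chain[open] ⇒ active
Since the path A2 → A5 ← A3 → A4 is active, A2 and A4 are not d-separated given {A1, A5}.

No — A2 and A4 are not d-separated given {A1, A5}.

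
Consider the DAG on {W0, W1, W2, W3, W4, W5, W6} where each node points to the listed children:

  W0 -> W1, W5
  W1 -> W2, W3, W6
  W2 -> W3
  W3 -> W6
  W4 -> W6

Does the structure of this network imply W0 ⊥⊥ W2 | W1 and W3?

Yes

There are 3 undirected paths between W0 and W2; checking each against the conditioning set {W1, W3}:
  1. W0 → W1 → W3 ← W2 — W1:chain[blocks]; W3:collider[open] ⇒ blocked
  2. W0 → W1 → W6 ← W3 ← W2 — W1:chain[blocks]; W6:collider[blocks]; W3:chain[blocks] ⇒ blocked
  3. W0 → W1 → W2 — W1:chain[blocks] ⇒ blocked
All paths are blocked; W0 ⊥ W2 | {W1, W3} holds.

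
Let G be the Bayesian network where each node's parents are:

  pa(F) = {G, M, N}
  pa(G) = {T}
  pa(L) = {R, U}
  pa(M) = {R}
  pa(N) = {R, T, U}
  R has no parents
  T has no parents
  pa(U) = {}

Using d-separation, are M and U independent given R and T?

Yes — M and U are d-separated given {R, T}.

Enumerating the 6 paths from M to U and testing each for blocking by {R, T}:
Path 1: M → F ← N ← R → L ← U
  F is a collider here and neither F nor any of its descendants is conditioned on, so the collider stays closed — the path is blocked at F.
Path 2: M → F ← N ← U
  F is a collider here and neither F nor any of its descendants is conditioned on, so the collider stays closed — the path is blocked at F.
Path 3: M → F ← G ← T → N ← R → L ← U
  F is a collider here and neither F nor any of its descendants is conditioned on, so the collider stays closed — the path is blocked at F.
Path 4: M → F ← G ← T → N ← U
  F is a collider here and neither F nor any of its descendants is conditioned on, so the collider stays closed — the path is blocked at F.
Path 5: M ← R → N ← U
  R is a fork here and R is conditioned on, so the path is blocked at R.
Path 6: M ← R → L ← U
  R is a fork here and R is conditioned on, so the path is blocked at R.
Every path is blocked, so M and U are d-separated given {R, T}.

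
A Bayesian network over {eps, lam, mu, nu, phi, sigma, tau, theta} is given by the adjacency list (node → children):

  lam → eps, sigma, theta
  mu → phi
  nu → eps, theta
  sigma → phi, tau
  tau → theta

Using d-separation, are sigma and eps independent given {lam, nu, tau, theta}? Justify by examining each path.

Enumerating the 4 paths from sigma to eps and testing each for blocking by {lam, nu, tau, theta}:
  1. sigma ← lam → eps — lam:fork[blocks] ⇒ blocked
  2. sigma ← lam → theta ← nu → eps — lam:fork[blocks]; theta:collider[open]; nu:fork[blocks] ⇒ blocked
  3. sigma → tau → theta ← nu → eps — tau:chain[blocks]; theta:collider[open]; nu:fork[blocks] ⇒ blocked
  4. sigma → tau → theta ← lam → eps — tau:chain[blocks]; theta:collider[open]; lam:fork[blocks] ⇒ blocked
Since every path is blocked, d-separation holds.

Yes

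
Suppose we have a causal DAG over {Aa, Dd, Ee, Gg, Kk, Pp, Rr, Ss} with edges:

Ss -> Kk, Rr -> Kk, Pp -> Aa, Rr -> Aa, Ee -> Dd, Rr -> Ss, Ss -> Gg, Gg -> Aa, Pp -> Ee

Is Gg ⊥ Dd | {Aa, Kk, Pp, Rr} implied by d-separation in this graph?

There are 3 undirected paths between Gg and Dd; checking each against the conditioning set {Aa, Kk, Pp, Rr}:
  1. Gg → Aa ← Pp → Ee → Dd — Aa:collider[open]; Pp:fork[blocks]; Ee:chain[open] ⇒ blocked
  2. Gg ← Ss ← Rr → Aa ← Pp → Ee → Dd — Ss:chain[open]; Rr:fork[blocks]; Aa:collider[open]; Pp:fork[blocks]; Ee:chain[open] ⇒ blocked
  3. Gg ← Ss → Kk ← Rr → Aa ← Pp → Ee → Dd — Ss:fork[open]; Kk:collider[open]; Rr:fork[blocks]; Aa:collider[open]; Pp:fork[blocks]; Ee:chain[open] ⇒ blocked
All paths are blocked; Gg ⊥ Dd | {Aa, Kk, Pp, Rr} holds.

Yes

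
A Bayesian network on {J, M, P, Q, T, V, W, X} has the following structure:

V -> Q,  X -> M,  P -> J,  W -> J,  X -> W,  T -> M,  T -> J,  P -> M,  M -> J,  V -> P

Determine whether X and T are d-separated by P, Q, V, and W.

6 paths connect X and T; each must be blocked for d-separation to hold:
Path 1: X → W → J ← M ← T
  W is a chain here and W is conditioned on, so the path is blocked at W.
Path 2: X → W → J ← P → M ← T
  W is a chain here and W is conditioned on, so the path is blocked at W.
Path 3: X → W → J ← T
  W is a chain here and W is conditioned on, so the path is blocked at W.
Path 4: X → M → J ← T
  J is a collider here and neither J nor any of its descendants is conditioned on, so the collider stays closed — the path is blocked at J.
Path 5: X → M ← P → J ← T
  M is a collider here and neither M nor any of its descendants is conditioned on, so the collider stays closed — the path is blocked at M.
Path 6: X → M ← T
  M is a collider here and neither M nor any of its descendants is conditioned on, so the collider stays closed — the path is blocked at M.
Every path is blocked, so X and T are d-separated given {P, Q, V, W}.

Yes — X and T are d-separated given {P, Q, V, W}.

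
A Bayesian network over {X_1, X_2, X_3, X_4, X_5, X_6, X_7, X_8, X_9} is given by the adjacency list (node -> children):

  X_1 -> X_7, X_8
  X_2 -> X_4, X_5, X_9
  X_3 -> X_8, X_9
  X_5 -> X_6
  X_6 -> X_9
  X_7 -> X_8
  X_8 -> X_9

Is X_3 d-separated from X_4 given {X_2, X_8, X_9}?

Yes — X_3 and X_4 are d-separated given {X_2, X_8, X_9}.

There are 4 undirected paths between X_3 and X_4; checking each against the conditioning set {X_2, X_8, X_9}:
  1. X_3 → X_9 ← X_6 ← X_5 ← X_2 → X_4 — X_9:collider[open]; X_6:chain[open]; X_5:chain[open]; X_2:fork[blocks] ⇒ blocked
  2. X_3 → X_9 ← X_2 → X_4 — X_9:collider[open]; X_2:fork[blocks] ⇒ blocked
  3. X_3 → X_8 → X_9 ← X_6 ← X_5 ← X_2 → X_4 — X_8:chain[blocks]; X_9:collider[open]; X_6:chain[open]; X_5:chain[open]; X_2:fork[blocks] ⇒ blocked
  4. X_3 → X_8 → X_9 ← X_2 → X_4 — X_8:chain[blocks]; X_9:collider[open]; X_2:fork[blocks] ⇒ blocked
Every path is blocked, so X_3 and X_4 are d-separated given {X_2, X_8, X_9}.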